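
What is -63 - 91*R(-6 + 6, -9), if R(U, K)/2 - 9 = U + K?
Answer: -63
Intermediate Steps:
R(U, K) = 18 + 2*K + 2*U (R(U, K) = 18 + 2*(U + K) = 18 + 2*(K + U) = 18 + (2*K + 2*U) = 18 + 2*K + 2*U)
-63 - 91*R(-6 + 6, -9) = -63 - 91*(18 + 2*(-9) + 2*(-6 + 6)) = -63 - 91*(18 - 18 + 2*0) = -63 - 91*(18 - 18 + 0) = -63 - 91*0 = -63 + 0 = -63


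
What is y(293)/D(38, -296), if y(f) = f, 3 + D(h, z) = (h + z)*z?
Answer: 293/76365 ≈ 0.0038368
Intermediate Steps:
D(h, z) = -3 + z*(h + z) (D(h, z) = -3 + (h + z)*z = -3 + z*(h + z))
y(293)/D(38, -296) = 293/(-3 + (-296)² + 38*(-296)) = 293/(-3 + 87616 - 11248) = 293/76365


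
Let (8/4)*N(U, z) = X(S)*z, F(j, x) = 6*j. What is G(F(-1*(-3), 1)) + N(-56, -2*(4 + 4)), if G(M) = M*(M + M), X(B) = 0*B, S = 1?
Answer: 648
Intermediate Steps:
X(B) = 0
G(M) = 2*M² (G(M) = M*(2*M) = 2*M²)
N(U, z) = 0 (N(U, z) = (0*z)/2 = (½)*0 = 0)
G(F(-1*(-3), 1)) + N(-56, -2*(4 + 4)) = 2*(6*(-1*(-3)))² + 0 = 2*(6*3)² + 0 = 2*18² + 0 = 2*324 + 0 = 648 + 0 = 648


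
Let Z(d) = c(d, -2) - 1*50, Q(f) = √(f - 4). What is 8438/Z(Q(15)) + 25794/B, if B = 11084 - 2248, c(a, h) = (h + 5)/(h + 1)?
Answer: -36595543/234154 ≈ -156.29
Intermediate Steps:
c(a, h) = (5 + h)/(1 + h)
Q(f) = √(-4 + f)
Z(d) = -53 (Z(d) = (5 - 2)/(1 - 2) - 1*50 = 3/(-1) - 50 = -1*3 - 50 = -3 - 50 = -53)
B = 8836
8438/Z(Q(15)) + 25794/B = 8438/(-53) + 25794/8836 = 8438*(-1/53) + 25794*(1/8836) = -8438/53 + 12897/4418 = -36595543/234154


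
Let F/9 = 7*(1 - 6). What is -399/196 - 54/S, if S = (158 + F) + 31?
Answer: -45/28 ≈ -1.6071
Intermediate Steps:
F = -315 (F = 9*(7*(1 - 6)) = 9*(7*(-5)) = 9*(-35) = -315)
S = -126 (S = (158 - 315) + 31 = -157 + 31 = -126)
-399/196 - 54/S = -399/196 - 54/(-126) = -399*1/196 - 54*(-1/126) = -57/28 + 3/7 = -45/28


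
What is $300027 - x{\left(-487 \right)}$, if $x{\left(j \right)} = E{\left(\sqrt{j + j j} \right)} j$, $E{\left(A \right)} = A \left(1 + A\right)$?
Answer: $115564161 + 4383 \sqrt{2922} \approx 1.158 \cdot 10^{8}$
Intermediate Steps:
$x{\left(j \right)} = j \sqrt{j + j^{2}} \left(1 + \sqrt{j + j^{2}}\right)$ ($x{\left(j \right)} = \sqrt{j + j j} \left(1 + \sqrt{j + j j}\right) j = \sqrt{j + j^{2}} \left(1 + \sqrt{j + j^{2}}\right) j = j \sqrt{j + j^{2}} \left(1 + \sqrt{j + j^{2}}\right)$)
$300027 - x{\left(-487 \right)} = 300027 - - 487 \left(-487 + \left(-487\right)^{2} + \sqrt{- 487 \left(1 - 487\right)}\right) = 300027 - - 487 \left(-487 + 237169 + \sqrt{\left(-487\right) \left(-486\right)}\right) = 300027 - - 487 \left(-487 + 237169 + \sqrt{236682}\right) = 300027 - - 487 \left(-487 + 237169 + 9 \sqrt{2922}\right) = 300027 - - 487 \left(236682 + 9 \sqrt{2922}\right) = 300027 - \left(-115264134 - 4383 \sqrt{2922}\right) = 300027 + \left(115264134 + 4383 \sqrt{2922}\right) = 115564161 + 4383 \sqrt{2922}$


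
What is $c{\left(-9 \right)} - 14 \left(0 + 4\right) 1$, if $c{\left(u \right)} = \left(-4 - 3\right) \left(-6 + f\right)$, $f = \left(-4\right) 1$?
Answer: $14$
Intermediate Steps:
$f = -4$
$c{\left(u \right)} = 70$ ($c{\left(u \right)} = \left(-4 - 3\right) \left(-6 - 4\right) = \left(-7\right) \left(-10\right) = 70$)
$c{\left(-9 \right)} - 14 \left(0 + 4\right) 1 = 70 - 14 \left(0 + 4\right) 1 = 70 - 14 \cdot 4 \cdot 1 = 70 - 56 = 14$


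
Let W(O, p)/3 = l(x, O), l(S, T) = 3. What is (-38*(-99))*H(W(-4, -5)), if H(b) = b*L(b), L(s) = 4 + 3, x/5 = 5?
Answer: 237006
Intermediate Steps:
x = 25 (x = 5*5 = 25)
L(s) = 7
W(O, p) = 9 (W(O, p) = 3*3 = 9)
H(b) = 7*b (H(b) = b*7 = 7*b)
(-38*(-99))*H(W(-4, -5)) = (-38*(-99))*(7*9) = 3762*63 = 237006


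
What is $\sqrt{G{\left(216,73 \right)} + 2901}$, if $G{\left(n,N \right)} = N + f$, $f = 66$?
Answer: $4 \sqrt{190} \approx 55.136$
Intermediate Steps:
$G{\left(n,N \right)} = 66 + N$ ($G{\left(n,N \right)} = N + 66 = 66 + N$)
$\sqrt{G{\left(216,73 \right)} + 2901} = \sqrt{\left(66 + 73\right) + 2901} = \sqrt{139 + 2901} = \sqrt{3040} = 4 \sqrt{190}$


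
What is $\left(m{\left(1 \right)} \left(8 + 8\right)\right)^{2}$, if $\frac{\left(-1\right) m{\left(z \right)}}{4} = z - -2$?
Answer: $36864$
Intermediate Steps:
$m{\left(z \right)} = -8 - 4 z$ ($m{\left(z \right)} = - 4 \left(z - -2\right) = - 4 \left(z + 2\right) = - 4 \left(2 + z\right) = -8 - 4 z$)
$\left(m{\left(1 \right)} \left(8 + 8\right)\right)^{2} = \left(\left(-8 - 4\right) \left(8 + 8\right)\right)^{2} = \left(\left(-8 - 4\right) 16\right)^{2} = \left(\left(-12\right) 16\right)^{2} = \left(-192\right)^{2} = 36864$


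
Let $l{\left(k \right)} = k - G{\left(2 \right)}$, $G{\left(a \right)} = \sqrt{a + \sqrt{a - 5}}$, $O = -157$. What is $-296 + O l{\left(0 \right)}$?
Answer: $-296 + 157 \sqrt{2 + i \sqrt{3}} \approx -56.717 + 89.211 i$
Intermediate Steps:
$G{\left(a \right)} = \sqrt{a + \sqrt{-5 + a}}$
$l{\left(k \right)} = k - \sqrt{2 + i \sqrt{3}}$ ($l{\left(k \right)} = k - \sqrt{2 + \sqrt{-5 + 2}} = k - \sqrt{2 + \sqrt{-3}} = k - \sqrt{2 + i \sqrt{3}}$)
$-296 + O l{\left(0 \right)} = -296 - 157 \left(0 - \sqrt{2 + i \sqrt{3}}\right) = -296 - 157 \left(- \sqrt{2 + i \sqrt{3}}\right) = -296 + 157 \sqrt{2 + i \sqrt{3}}$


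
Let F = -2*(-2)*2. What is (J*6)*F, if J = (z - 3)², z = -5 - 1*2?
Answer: 4800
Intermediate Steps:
z = -7 (z = -5 - 2 = -7)
F = 8 (F = 4*2 = 8)
J = 100 (J = (-7 - 3)² = (-10)² = 100)
(J*6)*F = (100*6)*8 = 600*8 = 4800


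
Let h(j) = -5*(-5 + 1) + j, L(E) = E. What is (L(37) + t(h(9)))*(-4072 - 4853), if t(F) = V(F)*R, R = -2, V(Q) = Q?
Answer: 187425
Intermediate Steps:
h(j) = 20 + j (h(j) = -5*(-4) + j = 20 + j)
t(F) = -2*F (t(F) = F*(-2) = -2*F)
(L(37) + t(h(9)))*(-4072 - 4853) = (37 - 2*(20 + 9))*(-4072 - 4853) = (37 - 2*29)*(-8925) = (37 - 58)*(-8925) = -21*(-8925) = 187425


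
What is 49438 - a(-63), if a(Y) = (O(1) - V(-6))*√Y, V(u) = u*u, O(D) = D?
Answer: 49438 + 105*I*√7 ≈ 49438.0 + 277.8*I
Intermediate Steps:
V(u) = u²
a(Y) = -35*√Y (a(Y) = (1 - 1*(-6)²)*√Y = (1 - 1*36)*√Y = (1 - 36)*√Y = -35*√Y)
49438 - a(-63) = 49438 - (-35)*√(-63) = 49438 - (-35)*3*I*√7 = 49438 - (-105)*I*√7 = 49438 + 105*I*√7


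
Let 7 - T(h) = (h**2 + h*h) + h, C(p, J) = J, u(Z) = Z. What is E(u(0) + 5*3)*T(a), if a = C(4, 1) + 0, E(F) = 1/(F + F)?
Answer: 2/15 ≈ 0.13333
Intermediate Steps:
E(F) = 1/(2*F)
a = 1 (a = 1 + 0 = 1)
T(h) = 7 - h - 2*h**2 (T(h) = 7 - ((h**2 + h*h) + h) = 7 - ((h**2 + h**2) + h) = 7 - (2*h**2 + h) = 7 - (h + 2*h**2) = 7 + (-h - 2*h**2) = 7 - h - 2*h**2)
E(u(0) + 5*3)*T(a) = (1/(2*(0 + 5*3)))*(7 - 1*1 - 2*1**2) = (1/(2*(0 + 15)))*(7 - 1 - 2*1) = ((1/2)/15)*(7 - 1 - 2) = ((1/2)*(1/15))*4 = (1/30)*4 = 2/15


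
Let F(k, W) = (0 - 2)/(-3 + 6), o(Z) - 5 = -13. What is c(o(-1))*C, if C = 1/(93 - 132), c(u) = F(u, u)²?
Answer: -4/351 ≈ -0.011396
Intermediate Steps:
o(Z) = -8 (o(Z) = 5 - 13 = -8)
F(k, W) = -⅔ (F(k, W) = -2/3 = -2*⅓ = -⅔)
c(u) = 4/9 (c(u) = (-⅔)² = 4/9)
C = -1/39 (C = 1/(-39) = -1/39 ≈ -0.025641)
c(o(-1))*C = (4/9)*(-1/39) = -4/351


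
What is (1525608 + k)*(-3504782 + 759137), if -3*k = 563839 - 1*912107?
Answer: -4507518074780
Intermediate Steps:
k = 348268/3 (k = -(563839 - 1*912107)/3 = -(563839 - 912107)/3 = -⅓*(-348268) = 348268/3 ≈ 1.1609e+5)
(1525608 + k)*(-3504782 + 759137) = (1525608 + 348268/3)*(-3504782 + 759137) = (4925092/3)*(-2745645) = -4507518074780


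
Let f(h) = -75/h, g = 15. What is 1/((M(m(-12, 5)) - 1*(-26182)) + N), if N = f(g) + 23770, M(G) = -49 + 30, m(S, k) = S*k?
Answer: 1/49928 ≈ 2.0029e-5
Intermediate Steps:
M(G) = -19
N = 23765 (N = -75/15 + 23770 = -75*1/15 + 23770 = -5 + 23770 = 23765)
1/((M(m(-12, 5)) - 1*(-26182)) + N) = 1/((-19 - 1*(-26182)) + 23765) = 1/((-19 + 26182) + 23765) = 1/(26163 + 23765) = 1/49928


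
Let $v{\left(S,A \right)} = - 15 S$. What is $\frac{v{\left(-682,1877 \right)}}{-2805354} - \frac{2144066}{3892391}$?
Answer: $- \frac{1009113881549}{1819922443569} \approx -0.55448$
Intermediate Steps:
$\frac{v{\left(-682,1877 \right)}}{-2805354} - \frac{2144066}{3892391} = \frac{\left(-15\right) \left(-682\right)}{-2805354} - \frac{2144066}{3892391} = 10230 \left(- \frac{1}{2805354}\right) - \frac{2144066}{3892391} = - \frac{1705}{467559} - \frac{2144066}{3892391} = - \frac{1009113881549}{1819922443569}$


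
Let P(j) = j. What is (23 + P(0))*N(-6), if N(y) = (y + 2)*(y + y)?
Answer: 1104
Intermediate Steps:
N(y) = 2*y*(2 + y) (N(y) = (2 + y)*(2*y) = 2*y*(2 + y))
(23 + P(0))*N(-6) = (23 + 0)*(2*(-6)*(2 - 6)) = 23*(2*(-6)*(-4)) = 23*48 = 1104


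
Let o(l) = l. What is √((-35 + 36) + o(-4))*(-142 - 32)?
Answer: -174*I*√3 ≈ -301.38*I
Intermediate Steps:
√((-35 + 36) + o(-4))*(-142 - 32) = √((-35 + 36) - 4)*(-142 - 32) = √(1 - 4)*(-174) = √(-3)*(-174) = (I*√3)*(-174) = -174*I*√3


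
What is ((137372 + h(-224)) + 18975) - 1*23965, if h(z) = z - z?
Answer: 132382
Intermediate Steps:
h(z) = 0
((137372 + h(-224)) + 18975) - 1*23965 = ((137372 + 0) + 18975) - 1*23965 = (137372 + 18975) - 23965 = 156347 - 23965 = 132382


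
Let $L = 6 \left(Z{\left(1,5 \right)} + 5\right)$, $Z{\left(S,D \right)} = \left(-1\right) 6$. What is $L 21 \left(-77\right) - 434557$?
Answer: $-424855$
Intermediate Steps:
$Z{\left(S,D \right)} = -6$
$L = -6$ ($L = 6 \left(-6 + 5\right) = 6 \left(-1\right) = -6$)
$L 21 \left(-77\right) - 434557 = \left(-6\right) 21 \left(-77\right) - 434557 = \left(-126\right) \left(-77\right) - 434557 = 9702 - 434557 = -424855$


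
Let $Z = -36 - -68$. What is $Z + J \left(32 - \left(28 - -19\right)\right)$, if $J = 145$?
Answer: $-2143$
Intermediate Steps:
$Z = 32$ ($Z = -36 + 68 = 32$)
$Z + J \left(32 - \left(28 - -19\right)\right) = 32 + 145 \left(32 - \left(28 - -19\right)\right) = 32 + 145 \left(32 - \left(28 + 19\right)\right) = 32 + 145 \left(32 - 47\right) = 32 + 145 \left(-15\right) = 32 - 2175 = -2143$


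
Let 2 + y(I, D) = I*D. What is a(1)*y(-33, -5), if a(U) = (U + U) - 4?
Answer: -326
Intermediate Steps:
y(I, D) = -2 + D*I (y(I, D) = -2 + I*D = -2 + D*I)
a(U) = -4 + 2*U (a(U) = 2*U - 4 = -4 + 2*U)
a(1)*y(-33, -5) = (-4 + 2*1)*(-2 - 5*(-33)) = (-4 + 2)*(-2 + 165) = -2*163 = -326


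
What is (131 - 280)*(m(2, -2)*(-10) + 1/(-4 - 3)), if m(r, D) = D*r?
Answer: -41571/7 ≈ -5938.7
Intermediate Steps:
(131 - 280)*(m(2, -2)*(-10) + 1/(-4 - 3)) = (131 - 280)*(-2*2*(-10) + 1/(-4 - 3)) = -149*(-4*(-10) + 1/(-7)) = -149*(40 - ⅐) = -149*279/7 = -41571/7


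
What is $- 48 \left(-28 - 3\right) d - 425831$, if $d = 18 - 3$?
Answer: $-403511$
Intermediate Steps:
$d = 15$
$- 48 \left(-28 - 3\right) d - 425831 = - 48 \left(-28 - 3\right) 15 - 425831 = - 48 \left(\left(-31\right) 15\right) - 425831 = \left(-48\right) \left(-465\right) - 425831 = 22320 - 425831 = -403511$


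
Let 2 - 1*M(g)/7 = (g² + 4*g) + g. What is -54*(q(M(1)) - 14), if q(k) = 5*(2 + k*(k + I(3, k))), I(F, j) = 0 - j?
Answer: 216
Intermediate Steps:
I(F, j) = -j
M(g) = 14 - 35*g - 7*g² (M(g) = 14 - 7*((g² + 4*g) + g) = 14 - 7*(g² + 5*g) = 14 + (-35*g - 7*g²) = 14 - 35*g - 7*g²)
q(k) = 10 (q(k) = 5*(2 + k*(k - k)) = 5*(2 + k*0) = 5*(2 + 0) = 5*2 = 10)
-54*(q(M(1)) - 14) = -54*(10 - 14) = -54*(-4) = 216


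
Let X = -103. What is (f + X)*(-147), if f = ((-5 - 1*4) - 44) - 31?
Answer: 27489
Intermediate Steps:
f = -84 (f = ((-5 - 4) - 44) - 31 = (-9 - 44) - 31 = -53 - 31 = -84)
(f + X)*(-147) = (-84 - 103)*(-147) = -187*(-147) = 27489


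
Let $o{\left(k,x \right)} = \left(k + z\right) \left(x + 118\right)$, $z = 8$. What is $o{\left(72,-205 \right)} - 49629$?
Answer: $-56589$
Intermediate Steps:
$o{\left(k,x \right)} = \left(8 + k\right) \left(118 + x\right)$ ($o{\left(k,x \right)} = \left(k + 8\right) \left(x + 118\right) = \left(8 + k\right) \left(118 + x\right)$)
$o{\left(72,-205 \right)} - 49629 = \left(944 + 8 \left(-205\right) + 118 \cdot 72 + 72 \left(-205\right)\right) - 49629 = \left(944 - 1640 + 8496 - 14760\right) - 49629 = -6960 - 49629 = -56589$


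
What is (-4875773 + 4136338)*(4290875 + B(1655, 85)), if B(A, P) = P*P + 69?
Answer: -3178216594515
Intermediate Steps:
B(A, P) = 69 + P**2 (B(A, P) = P**2 + 69 = 69 + P**2)
(-4875773 + 4136338)*(4290875 + B(1655, 85)) = (-4875773 + 4136338)*(4290875 + (69 + 85**2)) = -739435*(4290875 + (69 + 7225)) = -739435*(4290875 + 7294) = -739435*4298169 = -3178216594515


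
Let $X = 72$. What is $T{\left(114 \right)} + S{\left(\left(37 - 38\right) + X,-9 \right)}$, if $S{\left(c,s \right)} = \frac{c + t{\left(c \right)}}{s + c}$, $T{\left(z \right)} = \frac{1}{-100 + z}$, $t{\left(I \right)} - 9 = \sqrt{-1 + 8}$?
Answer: $\frac{591}{434} + \frac{\sqrt{7}}{62} \approx 1.4044$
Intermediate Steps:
$t{\left(I \right)} = 9 + \sqrt{7}$ ($t{\left(I \right)} = 9 + \sqrt{-1 + 8} = 9 + \sqrt{7}$)
$S{\left(c,s \right)} = \frac{9 + c + \sqrt{7}}{c + s}$ ($S{\left(c,s \right)} = \frac{c + \left(9 + \sqrt{7}\right)}{s + c} = \frac{9 + c + \sqrt{7}}{c + s}$)
$T{\left(114 \right)} + S{\left(\left(37 - 38\right) + X,-9 \right)} = \frac{1}{-100 + 114} + \frac{9 + \left(\left(37 - 38\right) + 72\right) + \sqrt{7}}{\left(\left(37 - 38\right) + 72\right) - 9} = \frac{1}{14} + \frac{9 + \left(-1 + 72\right) + \sqrt{7}}{\left(-1 + 72\right) - 9} = \frac{1}{14} + \frac{9 + 71 + \sqrt{7}}{71 - 9} = \frac{1}{14} + \frac{80 + \sqrt{7}}{62} = \frac{1}{14} + \left(\frac{40}{31} + \frac{\sqrt{7}}{62}\right) = \frac{591}{434} + \frac{\sqrt{7}}{62}$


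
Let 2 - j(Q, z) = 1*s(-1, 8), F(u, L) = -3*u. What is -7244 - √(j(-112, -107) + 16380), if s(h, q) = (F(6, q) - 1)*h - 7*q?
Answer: -7244 - √16419 ≈ -7372.1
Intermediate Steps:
s(h, q) = -19*h - 7*q (s(h, q) = (-3*6 - 1)*h - 7*q = (-18 - 1)*h - 7*q = -19*h - 7*q)
j(Q, z) = 39 (j(Q, z) = 2 - (-19*(-1) - 7*8) = 2 - (19 - 56) = 2 - (-37) = 2 - 1*(-37) = 2 + 37 = 39)
-7244 - √(j(-112, -107) + 16380) = -7244 - √(39 + 16380) = -7244 - √16419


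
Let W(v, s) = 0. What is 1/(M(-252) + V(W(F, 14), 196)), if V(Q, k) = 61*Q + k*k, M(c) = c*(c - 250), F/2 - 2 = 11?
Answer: 1/164920 ≈ 6.0635e-6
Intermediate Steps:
F = 26 (F = 4 + 2*11 = 4 + 22 = 26)
M(c) = c*(-250 + c)
V(Q, k) = k² + 61*Q (V(Q, k) = 61*Q + k² = k² + 61*Q)
1/(M(-252) + V(W(F, 14), 196)) = 1/(-252*(-250 - 252) + (196² + 61*0)) = 1/(-252*(-502) + (38416 + 0)) = 1/(126504 + 38416) = 1/164920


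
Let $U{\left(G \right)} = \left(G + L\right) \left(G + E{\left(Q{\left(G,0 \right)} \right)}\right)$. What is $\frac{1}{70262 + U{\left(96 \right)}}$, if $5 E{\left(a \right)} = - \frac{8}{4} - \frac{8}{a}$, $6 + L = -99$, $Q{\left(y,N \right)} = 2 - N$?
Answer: $\frac{5}{347044} \approx 1.4407 \cdot 10^{-5}$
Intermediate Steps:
$L = -105$ ($L = -6 - 99 = -105$)
$E{\left(a \right)} = - \frac{2}{5} - \frac{8}{5 a}$ ($E{\left(a \right)} = \frac{- \frac{8}{4} - \frac{8}{a}}{5} = \frac{\left(-8\right) \frac{1}{4} - \frac{8}{a}}{5} = \frac{-2 - \frac{8}{a}}{5} = - \frac{2}{5} - \frac{8}{5 a}$)
$U{\left(G \right)} = \left(-105 + G\right) \left(- \frac{6}{5} + G\right)$ ($U{\left(G \right)} = \left(G - 105\right) \left(G + \frac{2 \left(-4 - \left(2 - 0\right)\right)}{5 \left(2 - 0\right)}\right) = \left(-105 + G\right) \left(G + \frac{2 \left(-4 - \left(2 + 0\right)\right)}{5 \left(2 + 0\right)}\right) = \left(-105 + G\right) \left(G + \frac{2 \left(-4 - 2\right)}{5 \cdot 2}\right) = \left(-105 + G\right) \left(G + \frac{2}{5} \cdot \frac{1}{2} \left(-4 - 2\right)\right) = \left(-105 + G\right) \left(G + \frac{2}{5} \cdot \frac{1}{2} \left(-6\right)\right) = \left(-105 + G\right) \left(G - \frac{6}{5}\right) = \left(-105 + G\right) \left(- \frac{6}{5} + G\right)$)
$\frac{1}{70262 + U{\left(96 \right)}} = \frac{1}{70262 + \left(126 + 96^{2} - \frac{50976}{5}\right)} = \frac{1}{70262 + \left(126 + 9216 - \frac{50976}{5}\right)} = \frac{1}{70262 - \frac{4266}{5}} = \frac{1}{\frac{347044}{5}} = \frac{5}{347044}$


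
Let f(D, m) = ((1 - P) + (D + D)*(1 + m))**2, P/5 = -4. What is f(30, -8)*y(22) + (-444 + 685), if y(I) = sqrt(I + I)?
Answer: 241 + 318402*sqrt(11) ≈ 1.0563e+6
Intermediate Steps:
P = -20 (P = 5*(-4) = -20)
f(D, m) = (21 + 2*D*(1 + m))**2 (f(D, m) = ((1 - 1*(-20)) + (D + D)*(1 + m))**2 = ((1 + 20) + (2*D)*(1 + m))**2 = (21 + 2*D*(1 + m))**2)
y(I) = sqrt(2)*sqrt(I) (y(I) = sqrt(2*I) = sqrt(2)*sqrt(I))
f(30, -8)*y(22) + (-444 + 685) = (21 + 2*30 + 2*30*(-8))**2*(sqrt(2)*sqrt(22)) + (-444 + 685) = (21 + 60 - 480)**2*(2*sqrt(11)) + 241 = (-399)**2*(2*sqrt(11)) + 241 = 159201*(2*sqrt(11)) + 241 = 318402*sqrt(11) + 241 = 241 + 318402*sqrt(11)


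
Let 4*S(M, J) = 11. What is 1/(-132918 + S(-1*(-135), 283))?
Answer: -4/531661 ≈ -7.5236e-6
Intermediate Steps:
S(M, J) = 11/4 (S(M, J) = (1/4)*11 = 11/4)
1/(-132918 + S(-1*(-135), 283)) = 1/(-132918 + 11/4) = 1/(-531661/4) = -4/531661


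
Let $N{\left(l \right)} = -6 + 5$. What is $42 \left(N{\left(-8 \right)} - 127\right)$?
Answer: $-5376$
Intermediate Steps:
$N{\left(l \right)} = -1$
$42 \left(N{\left(-8 \right)} - 127\right) = 42 \left(-1 - 127\right) = 42 \left(-128\right) = -5376$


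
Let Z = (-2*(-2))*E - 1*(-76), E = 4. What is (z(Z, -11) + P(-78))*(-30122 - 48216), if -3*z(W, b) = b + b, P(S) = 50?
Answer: -13474136/3 ≈ -4.4914e+6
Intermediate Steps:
Z = 92 (Z = -2*(-2)*4 - 1*(-76) = 4*4 + 76 = 16 + 76 = 92)
z(W, b) = -2*b/3 (z(W, b) = -(b + b)/3 = -2*b/3)
(z(Z, -11) + P(-78))*(-30122 - 48216) = (-⅔*(-11) + 50)*(-30122 - 48216) = (22/3 + 50)*(-78338) = (172/3)*(-78338) = -13474136/3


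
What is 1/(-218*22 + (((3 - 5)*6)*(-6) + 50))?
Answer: -1/4674 ≈ -0.00021395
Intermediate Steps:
1/(-218*22 + (((3 - 5)*6)*(-6) + 50)) = 1/(-4796 + (-2*6*(-6) + 50)) = 1/(-4796 + (-12*(-6) + 50)) = 1/(-4796 + (72 + 50)) = 1/(-4796 + 122) = 1/(-4674) = -1/4674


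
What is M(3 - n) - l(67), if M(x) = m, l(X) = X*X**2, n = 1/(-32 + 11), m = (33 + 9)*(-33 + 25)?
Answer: -301099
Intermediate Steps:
m = -336 (m = 42*(-8) = -336)
n = -1/21 (n = 1/(-21) = -1/21 ≈ -0.047619)
l(X) = X**3
M(x) = -336
M(3 - n) - l(67) = -336 - 1*67**3 = -336 - 1*300763 = -336 - 300763 = -301099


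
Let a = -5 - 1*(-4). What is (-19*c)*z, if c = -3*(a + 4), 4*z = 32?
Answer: 1368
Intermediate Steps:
a = -1 (a = -5 + 4 = -1)
z = 8 (z = (1/4)*32 = 8)
c = -9 (c = -3*(-1 + 4) = -3*3 = -9)
(-19*c)*z = -19*(-9)*8 = 171*8 = 1368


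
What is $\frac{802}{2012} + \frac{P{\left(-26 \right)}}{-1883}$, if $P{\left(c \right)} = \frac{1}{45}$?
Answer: $\frac{33977729}{85243410} \approx 0.3986$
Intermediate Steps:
$P{\left(c \right)} = \frac{1}{45}$
$\frac{802}{2012} + \frac{P{\left(-26 \right)}}{-1883} = \frac{802}{2012} + \frac{1}{45 \left(-1883\right)} = 802 \cdot \frac{1}{2012} + \frac{1}{45} \left(- \frac{1}{1883}\right) = \frac{401}{1006} - \frac{1}{84735} = \frac{33977729}{85243410}$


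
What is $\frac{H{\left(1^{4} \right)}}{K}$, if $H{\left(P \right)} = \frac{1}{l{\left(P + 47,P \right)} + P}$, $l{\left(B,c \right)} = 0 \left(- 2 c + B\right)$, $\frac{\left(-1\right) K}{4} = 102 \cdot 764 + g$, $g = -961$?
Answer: $- \frac{1}{307868} \approx -3.2481 \cdot 10^{-6}$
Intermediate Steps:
$K = -307868$ ($K = - 4 \left(102 \cdot 764 - 961\right) = - 4 \left(77928 - 961\right) = \left(-4\right) 76967 = -307868$)
$l{\left(B,c \right)} = 0$ ($l{\left(B,c \right)} = 0 \left(B - 2 c\right) = 0$)
$H{\left(P \right)} = \frac{1}{P}$ ($H{\left(P \right)} = \frac{1}{0 + P} = \frac{1}{P}$)
$\frac{H{\left(1^{4} \right)}}{K} = \frac{1}{1^{4} \left(-307868\right)} = 1^{-1} \left(- \frac{1}{307868}\right) = 1 \left(- \frac{1}{307868}\right) = - \frac{1}{307868}$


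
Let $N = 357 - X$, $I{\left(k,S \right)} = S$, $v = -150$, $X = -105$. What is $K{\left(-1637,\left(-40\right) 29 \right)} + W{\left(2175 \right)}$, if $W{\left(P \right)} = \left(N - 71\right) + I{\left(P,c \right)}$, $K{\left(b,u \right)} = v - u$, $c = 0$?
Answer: $1401$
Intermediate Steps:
$K{\left(b,u \right)} = -150 - u$
$N = 462$ ($N = 357 - -105 = 357 + 105 = 462$)
$W{\left(P \right)} = 391$ ($W{\left(P \right)} = \left(462 - 71\right) + 0 = 391 + 0 = 391$)
$K{\left(-1637,\left(-40\right) 29 \right)} + W{\left(2175 \right)} = \left(-150 - \left(-40\right) 29\right) + 391 = \left(-150 - -1160\right) + 391 = \left(-150 + 1160\right) + 391 = 1010 + 391 = 1401$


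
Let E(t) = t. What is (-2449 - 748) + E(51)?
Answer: -3146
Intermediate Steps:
(-2449 - 748) + E(51) = (-2449 - 748) + 51 = -3197 + 51 = -3146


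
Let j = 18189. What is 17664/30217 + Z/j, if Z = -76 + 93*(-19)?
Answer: 265600565/549617013 ≈ 0.48325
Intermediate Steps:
Z = -1843 (Z = -76 - 1767 = -1843)
17664/30217 + Z/j = 17664/30217 - 1843/18189 = 265600565/549617013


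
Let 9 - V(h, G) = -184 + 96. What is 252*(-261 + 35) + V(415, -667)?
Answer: -56855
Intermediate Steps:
V(h, G) = 97 (V(h, G) = 9 - (-184 + 96) = 9 - 1*(-88) = 9 + 88 = 97)
252*(-261 + 35) + V(415, -667) = 252*(-261 + 35) + 97 = 252*(-226) + 97 = -56952 + 97 = -56855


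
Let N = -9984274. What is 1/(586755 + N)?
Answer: -1/9397519 ≈ -1.0641e-7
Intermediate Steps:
1/(586755 + N) = 1/(586755 - 9984274) = 1/(-9397519) = -1/9397519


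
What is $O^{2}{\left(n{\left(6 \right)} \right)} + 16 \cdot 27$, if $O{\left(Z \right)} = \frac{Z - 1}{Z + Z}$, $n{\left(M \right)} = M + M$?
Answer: $\frac{248953}{576} \approx 432.21$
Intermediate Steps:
$n{\left(M \right)} = 2 M$
$O{\left(Z \right)} = \frac{-1 + Z}{2 Z}$
$O^{2}{\left(n{\left(6 \right)} \right)} + 16 \cdot 27 = \left(\frac{-1 + 2 \cdot 6}{2 \cdot 2 \cdot 6}\right)^{2} + 16 \cdot 27 = \left(\frac{-1 + 12}{2 \cdot 12}\right)^{2} + 432 = \left(\frac{1}{2} \cdot \frac{1}{12} \cdot 11\right)^{2} + 432 = \left(\frac{11}{24}\right)^{2} + 432 = \frac{121}{576} + 432 = \frac{248953}{576}$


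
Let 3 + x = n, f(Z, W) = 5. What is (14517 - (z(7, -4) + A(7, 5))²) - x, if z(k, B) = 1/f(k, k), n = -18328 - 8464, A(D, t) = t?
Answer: 1032124/25 ≈ 41285.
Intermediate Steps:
n = -26792
x = -26795 (x = -3 - 26792 = -26795)
z(k, B) = ⅕ (z(k, B) = 1/5 = ⅕)
(14517 - (z(7, -4) + A(7, 5))²) - x = (14517 - (⅕ + 5)²) - 1*(-26795) = (14517 - (26/5)²) + 26795 = (14517 - 1*676/25) + 26795 = (14517 - 676/25) + 26795 = 362249/25 + 26795 = 1032124/25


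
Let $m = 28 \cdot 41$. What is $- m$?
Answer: $-1148$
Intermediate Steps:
$m = 1148$
$- m = \left(-1\right) 1148 = -1148$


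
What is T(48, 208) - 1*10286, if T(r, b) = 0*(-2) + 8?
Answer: -10278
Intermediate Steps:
T(r, b) = 8 (T(r, b) = 0 + 8 = 8)
T(48, 208) - 1*10286 = 8 - 1*10286 = 8 - 10286 = -10278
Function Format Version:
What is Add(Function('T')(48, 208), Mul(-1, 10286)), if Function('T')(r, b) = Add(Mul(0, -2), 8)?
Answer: -10278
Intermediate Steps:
Function('T')(r, b) = 8 (Function('T')(r, b) = Add(0, 8) = 8)
Add(Function('T')(48, 208), Mul(-1, 10286)) = Add(8, Mul(-1, 10286)) = Add(8, -10286) = -10278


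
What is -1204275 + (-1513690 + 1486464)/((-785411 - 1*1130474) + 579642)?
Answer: -1609204011599/1336243 ≈ -1.2043e+6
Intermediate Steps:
-1204275 + (-1513690 + 1486464)/((-785411 - 1*1130474) + 579642) = -1204275 - 27226/((-785411 - 1130474) + 579642) = -1204275 - 27226/(-1915885 + 579642) = -1204275 - 27226/(-1336243) = -1204275 - 27226*(-1/1336243) = -1204275 + 27226/1336243 = -1609204011599/1336243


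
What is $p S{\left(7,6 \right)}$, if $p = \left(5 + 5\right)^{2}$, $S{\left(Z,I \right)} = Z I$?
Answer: $4200$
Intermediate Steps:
$S{\left(Z,I \right)} = I Z$
$p = 100$ ($p = 10^{2} = 100$)
$p S{\left(7,6 \right)} = 100 \cdot 6 \cdot 7 = 100 \cdot 42 = 4200$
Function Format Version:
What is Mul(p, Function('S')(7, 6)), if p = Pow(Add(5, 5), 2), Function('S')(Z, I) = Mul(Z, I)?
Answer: 4200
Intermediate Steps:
Function('S')(Z, I) = Mul(I, Z)
p = 100 (p = Pow(10, 2) = 100)
Mul(p, Function('S')(7, 6)) = Mul(100, Mul(6, 7)) = Mul(100, 42) = 4200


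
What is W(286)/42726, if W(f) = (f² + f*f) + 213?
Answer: 163805/42726 ≈ 3.8338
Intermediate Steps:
W(f) = 213 + 2*f² (W(f) = (f² + f²) + 213 = 2*f² + 213 = 213 + 2*f²)
W(286)/42726 = (213 + 2*286²)/42726 = (213 + 2*81796)*(1/42726) = (213 + 163592)*(1/42726) = 163805*(1/42726) = 163805/42726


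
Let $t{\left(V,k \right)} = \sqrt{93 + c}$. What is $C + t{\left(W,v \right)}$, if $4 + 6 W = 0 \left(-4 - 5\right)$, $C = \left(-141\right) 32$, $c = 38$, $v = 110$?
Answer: $-4512 + \sqrt{131} \approx -4500.6$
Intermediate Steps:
$C = -4512$
$W = - \frac{2}{3}$ ($W = - \frac{2}{3} + \frac{0 \left(-4 - 5\right)}{6} = - \frac{2}{3} + \frac{0 \left(-9\right)}{6} = - \frac{2}{3} + \frac{1}{6} \cdot 0 = - \frac{2}{3} + 0 = - \frac{2}{3} \approx -0.66667$)
$t{\left(V,k \right)} = \sqrt{131}$ ($t{\left(V,k \right)} = \sqrt{93 + 38} = \sqrt{131}$)
$C + t{\left(W,v \right)} = -4512 + \sqrt{131}$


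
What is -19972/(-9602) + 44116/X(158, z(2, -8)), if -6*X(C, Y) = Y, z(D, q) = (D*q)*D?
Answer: 158890631/19204 ≈ 8273.8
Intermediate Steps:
z(D, q) = q*D²
X(C, Y) = -Y/6
-19972/(-9602) + 44116/X(158, z(2, -8)) = -19972/(-9602) + 44116/((-(-4)*2²/3)) = -19972*(-1/9602) + 44116/((-(-4)*4/3)) = 9986/4801 + 44116/((-⅙*(-32))) = 9986/4801 + 44116/(16/3) = 9986/4801 + 44116*(3/16) = 9986/4801 + 33087/4 = 158890631/19204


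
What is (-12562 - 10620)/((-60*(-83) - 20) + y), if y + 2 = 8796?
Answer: -11591/6877 ≈ -1.6855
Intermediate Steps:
y = 8794 (y = -2 + 8796 = 8794)
(-12562 - 10620)/((-60*(-83) - 20) + y) = (-12562 - 10620)/((-60*(-83) - 20) + 8794) = -23182/((4980 - 20) + 8794) = -23182/(4960 + 8794) = -23182/13754 = -23182*1/13754 = -11591/6877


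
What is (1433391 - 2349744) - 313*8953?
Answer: -3718642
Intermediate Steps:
(1433391 - 2349744) - 313*8953 = -916353 - 2802289 = -3718642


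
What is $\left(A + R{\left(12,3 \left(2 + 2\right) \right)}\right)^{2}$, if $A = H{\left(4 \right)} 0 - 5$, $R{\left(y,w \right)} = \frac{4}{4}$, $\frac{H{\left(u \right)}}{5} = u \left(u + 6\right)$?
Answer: $16$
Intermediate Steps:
$H{\left(u \right)} = 5 u \left(6 + u\right)$ ($H{\left(u \right)} = 5 u \left(u + 6\right) = 5 u \left(6 + u\right)$)
$R{\left(y,w \right)} = 1$ ($R{\left(y,w \right)} = 4 \cdot \frac{1}{4} = 1$)
$A = -5$ ($A = 5 \cdot 4 \left(6 + 4\right) 0 - 5 = 5 \cdot 4 \cdot 10 \cdot 0 - 5 = 200 \cdot 0 - 5 = 0 - 5 = -5$)
$\left(A + R{\left(12,3 \left(2 + 2\right) \right)}\right)^{2} = \left(-5 + 1\right)^{2} = \left(-4\right)^{2} = 16$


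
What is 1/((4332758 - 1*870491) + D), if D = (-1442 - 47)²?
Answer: 1/5679388 ≈ 1.7608e-7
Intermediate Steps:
D = 2217121 (D = (-1489)² = 2217121)
1/((4332758 - 1*870491) + D) = 1/((4332758 - 1*870491) + 2217121) = 1/((4332758 - 870491) + 2217121) = 1/(3462267 + 2217121) = 1/5679388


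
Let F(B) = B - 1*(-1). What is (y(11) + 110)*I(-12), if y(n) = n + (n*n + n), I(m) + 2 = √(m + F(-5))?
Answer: -506 + 1012*I ≈ -506.0 + 1012.0*I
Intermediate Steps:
F(B) = 1 + B (F(B) = B + 1 = 1 + B)
I(m) = -2 + √(-4 + m) (I(m) = -2 + √(m + (1 - 5)) = -2 + √(m - 4) = -2 + √(-4 + m))
y(n) = n² + 2*n (y(n) = n + (n² + n) = n + (n + n²) = n² + 2*n)
(y(11) + 110)*I(-12) = (11*(2 + 11) + 110)*(-2 + √(-4 - 12)) = (11*13 + 110)*(-2 + √(-16)) = (143 + 110)*(-2 + 4*I) = 253*(-2 + 4*I) = -506 + 1012*I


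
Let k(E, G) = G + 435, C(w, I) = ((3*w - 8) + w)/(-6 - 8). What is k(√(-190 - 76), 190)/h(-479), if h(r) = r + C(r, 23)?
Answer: -4375/2391 ≈ -1.8298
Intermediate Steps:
C(w, I) = 4/7 - 2*w/7 (C(w, I) = ((-8 + 3*w) + w)/(-14) = (-8 + 4*w)*(-1/14) = 4/7 - 2*w/7)
k(E, G) = 435 + G
h(r) = 4/7 + 5*r/7 (h(r) = r + (4/7 - 2*r/7) = 4/7 + 5*r/7)
k(√(-190 - 76), 190)/h(-479) = (435 + 190)/(4/7 + (5/7)*(-479)) = 625/(4/7 - 2395/7) = 625/(-2391/7) = 625*(-7/2391) = -4375/2391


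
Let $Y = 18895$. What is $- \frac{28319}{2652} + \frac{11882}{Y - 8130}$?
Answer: $- \frac{273342971}{28548780} \approx -9.5746$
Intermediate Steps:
$- \frac{28319}{2652} + \frac{11882}{Y - 8130} = - \frac{28319}{2652} + \frac{11882}{18895 - 8130} = \left(-28319\right) \frac{1}{2652} + \frac{11882}{18895 - 8130} = - \frac{28319}{2652} + \frac{11882}{10765} = - \frac{273342971}{28548780}$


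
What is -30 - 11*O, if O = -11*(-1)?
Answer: -151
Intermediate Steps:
O = 11
-30 - 11*O = -30 - 11*11 = -30 - 121 = -151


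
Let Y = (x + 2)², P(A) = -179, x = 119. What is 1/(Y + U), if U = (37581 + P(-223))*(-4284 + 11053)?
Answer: 1/253188779 ≈ 3.9496e-9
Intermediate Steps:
U = 253174138 (U = (37581 - 179)*(-4284 + 11053) = 37402*6769 = 253174138)
Y = 14641 (Y = (119 + 2)² = 121² = 14641)
1/(Y + U) = 1/(14641 + 253174138) = 1/253188779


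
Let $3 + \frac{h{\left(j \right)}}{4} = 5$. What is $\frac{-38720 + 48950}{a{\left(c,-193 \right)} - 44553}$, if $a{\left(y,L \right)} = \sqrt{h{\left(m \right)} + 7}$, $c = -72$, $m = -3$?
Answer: $- \frac{75962865}{330828299} - \frac{1705 \sqrt{15}}{330828299} \approx -0.22963$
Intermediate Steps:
$h{\left(j \right)} = 8$ ($h{\left(j \right)} = -12 + 4 \cdot 5 = -12 + 20 = 8$)
$a{\left(y,L \right)} = \sqrt{15}$ ($a{\left(y,L \right)} = \sqrt{8 + 7} = \sqrt{15}$)
$\frac{-38720 + 48950}{a{\left(c,-193 \right)} - 44553} = \frac{-38720 + 48950}{\sqrt{15} - 44553} = \frac{10230}{-44553 + \sqrt{15}}$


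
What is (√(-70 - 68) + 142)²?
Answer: (142 + I*√138)² ≈ 20026.0 + 3336.2*I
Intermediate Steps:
(√(-70 - 68) + 142)² = (√(-138) + 142)² = (I*√138 + 142)² = (142 + I*√138)²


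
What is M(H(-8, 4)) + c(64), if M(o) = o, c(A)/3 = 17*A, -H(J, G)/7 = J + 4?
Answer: 3292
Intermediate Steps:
H(J, G) = -28 - 7*J (H(J, G) = -7*(J + 4) = -7*(4 + J) = -28 - 7*J)
c(A) = 51*A (c(A) = 3*(17*A) = 51*A)
M(H(-8, 4)) + c(64) = (-28 - 7*(-8)) + 51*64 = (-28 + 56) + 3264 = 28 + 3264 = 3292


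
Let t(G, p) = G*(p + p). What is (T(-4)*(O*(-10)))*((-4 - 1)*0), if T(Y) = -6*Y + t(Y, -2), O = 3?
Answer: 0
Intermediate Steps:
t(G, p) = 2*G*p (t(G, p) = G*(2*p) = 2*G*p)
T(Y) = -10*Y (T(Y) = -6*Y + 2*Y*(-2) = -6*Y - 4*Y = -10*Y)
(T(-4)*(O*(-10)))*((-4 - 1)*0) = ((-10*(-4))*(3*(-10)))*((-4 - 1)*0) = (40*(-30))*(-5*0) = -1200*0 = 0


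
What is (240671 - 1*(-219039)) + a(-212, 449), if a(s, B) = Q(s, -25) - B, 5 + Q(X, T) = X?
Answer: 459044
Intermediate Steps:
Q(X, T) = -5 + X
a(s, B) = -5 + s - B (a(s, B) = (-5 + s) - B = -5 + s - B)
(240671 - 1*(-219039)) + a(-212, 449) = (240671 - 1*(-219039)) + (-5 - 212 - 1*449) = (240671 + 219039) + (-5 - 212 - 449) = 459710 - 666 = 459044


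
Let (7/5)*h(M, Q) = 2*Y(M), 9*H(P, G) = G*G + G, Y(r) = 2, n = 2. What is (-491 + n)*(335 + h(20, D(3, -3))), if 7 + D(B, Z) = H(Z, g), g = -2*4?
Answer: -1156485/7 ≈ -1.6521e+5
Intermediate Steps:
g = -8
H(P, G) = G/9 + G²/9 (H(P, G) = (G*G + G)/9 = (G² + G)/9 = (G + G²)/9 = G/9 + G²/9)
D(B, Z) = -7/9 (D(B, Z) = -7 + (⅑)*(-8)*(1 - 8) = -7 + (⅑)*(-8)*(-7) = -7 + 56/9 = -7/9)
h(M, Q) = 20/7 (h(M, Q) = 5*(2*2)/7 = (5/7)*4 = 20/7)
(-491 + n)*(335 + h(20, D(3, -3))) = (-491 + 2)*(335 + 20/7) = -489*2365/7 = -1156485/7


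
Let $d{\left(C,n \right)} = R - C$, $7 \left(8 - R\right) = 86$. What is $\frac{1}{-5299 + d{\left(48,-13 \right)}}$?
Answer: $- \frac{7}{37459} \approx -0.00018687$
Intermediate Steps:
$R = - \frac{30}{7}$ ($R = 8 - \frac{86}{7} = - \frac{30}{7} \approx -4.2857$)
$d{\left(C,n \right)} = - \frac{30}{7} - C$
$\frac{1}{-5299 + d{\left(48,-13 \right)}} = \frac{1}{-5299 - \frac{366}{7}} = \frac{1}{- \frac{37459}{7}} = - \frac{7}{37459}$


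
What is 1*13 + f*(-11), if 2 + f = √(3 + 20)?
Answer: 35 - 11*√23 ≈ -17.754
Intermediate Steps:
f = -2 + √23 (f = -2 + √(3 + 20) = -2 + √23 ≈ 2.7958)
1*13 + f*(-11) = 1*13 + (-2 + √23)*(-11) = 13 + (22 - 11*√23) = 35 - 11*√23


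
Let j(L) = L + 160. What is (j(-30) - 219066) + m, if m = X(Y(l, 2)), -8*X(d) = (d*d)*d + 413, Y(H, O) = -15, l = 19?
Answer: -874263/4 ≈ -2.1857e+5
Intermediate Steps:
j(L) = 160 + L
X(d) = -413/8 - d³/8 (X(d) = -((d*d)*d + 413)/8 = -(d²*d + 413)/8 = -(d³ + 413)/8 = -(413 + d³)/8 = -413/8 - d³/8)
m = 1481/4 (m = -413/8 - ⅛*(-15)³ = -413/8 - ⅛*(-3375) = -413/8 + 3375/8 = 1481/4 ≈ 370.25)
(j(-30) - 219066) + m = ((160 - 30) - 219066) + 1481/4 = (130 - 219066) + 1481/4 = -218936 + 1481/4 = -874263/4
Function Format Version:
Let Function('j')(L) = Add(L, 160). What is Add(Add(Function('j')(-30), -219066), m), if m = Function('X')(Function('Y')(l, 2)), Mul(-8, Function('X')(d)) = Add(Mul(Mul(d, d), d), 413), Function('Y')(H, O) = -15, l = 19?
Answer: Rational(-874263, 4) ≈ -2.1857e+5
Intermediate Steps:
Function('j')(L) = Add(160, L)
Function('X')(d) = Add(Rational(-413, 8), Mul(Rational(-1, 8), Pow(d, 3))) (Function('X')(d) = Mul(Rational(-1, 8), Add(Mul(Mul(d, d), d), 413)) = Mul(Rational(-1, 8), Add(Mul(Pow(d, 2), d), 413)) = Mul(Rational(-1, 8), Add(Pow(d, 3), 413)) = Mul(Rational(-1, 8), Add(413, Pow(d, 3))) = Add(Rational(-413, 8), Mul(Rational(-1, 8), Pow(d, 3))))
m = Rational(1481, 4) (m = Add(Rational(-413, 8), Mul(Rational(-1, 8), Pow(-15, 3))) = Add(Rational(-413, 8), Mul(Rational(-1, 8), -3375)) = Add(Rational(-413, 8), Rational(3375, 8)) = Rational(1481, 4) ≈ 370.25)
Add(Add(Function('j')(-30), -219066), m) = Add(Add(Add(160, -30), -219066), Rational(1481, 4)) = Add(Add(130, -219066), Rational(1481, 4)) = Add(-218936, Rational(1481, 4)) = Rational(-874263, 4)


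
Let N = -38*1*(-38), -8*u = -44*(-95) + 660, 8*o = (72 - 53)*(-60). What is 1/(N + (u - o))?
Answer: 2/1963 ≈ 0.0010188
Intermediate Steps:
o = -285/2 (o = ((72 - 53)*(-60))/8 = (19*(-60))/8 = (⅛)*(-1140) = -285/2 ≈ -142.50)
u = -605 (u = -(-44*(-95) + 660)/8 = -(4180 + 660)/8 = -⅛*4840 = -605)
N = 1444 (N = -38*(-38) = 1444)
1/(N + (u - o)) = 1/(1444 + (-605 - 1*(-285/2))) = 1/(1444 + (-605 + 285/2)) = 1/(1444 - 925/2) = 1/(1963/2) = 2/1963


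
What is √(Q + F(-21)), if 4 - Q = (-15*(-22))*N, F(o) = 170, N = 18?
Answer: 31*I*√6 ≈ 75.934*I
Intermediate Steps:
Q = -5936 (Q = 4 - (-15*(-22))*18 = 4 - 330*18 = 4 - 1*5940 = 4 - 5940 = -5936)
√(Q + F(-21)) = √(-5936 + 170) = √(-5766) = 31*I*√6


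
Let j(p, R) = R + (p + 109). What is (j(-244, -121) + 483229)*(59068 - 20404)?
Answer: 18673668072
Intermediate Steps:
j(p, R) = 109 + R + p (j(p, R) = R + (109 + p) = 109 + R + p)
(j(-244, -121) + 483229)*(59068 - 20404) = ((109 - 121 - 244) + 483229)*(59068 - 20404) = (-256 + 483229)*38664 = 482973*38664 = 18673668072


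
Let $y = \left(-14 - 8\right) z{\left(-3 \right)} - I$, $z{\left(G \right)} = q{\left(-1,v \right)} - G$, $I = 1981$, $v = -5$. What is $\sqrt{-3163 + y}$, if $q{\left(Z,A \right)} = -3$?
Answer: $2 i \sqrt{1286} \approx 71.722 i$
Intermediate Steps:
$z{\left(G \right)} = -3 - G$
$y = -1981$ ($y = \left(-14 - 8\right) \left(-3 - -3\right) - 1981 = - 22 \left(-3 + 3\right) - 1981 = \left(-22\right) 0 - 1981 = 0 - 1981 = -1981$)
$\sqrt{-3163 + y} = \sqrt{-3163 - 1981} = \sqrt{-5144} = 2 i \sqrt{1286}$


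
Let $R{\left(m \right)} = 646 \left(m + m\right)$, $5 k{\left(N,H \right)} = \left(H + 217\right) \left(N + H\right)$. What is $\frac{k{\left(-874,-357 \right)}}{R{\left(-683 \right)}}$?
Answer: $- \frac{8617}{220609} \approx -0.03906$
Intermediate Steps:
$k{\left(N,H \right)} = \frac{\left(217 + H\right) \left(H + N\right)}{5}$ ($k{\left(N,H \right)} = \frac{\left(H + 217\right) \left(N + H\right)}{5} = \frac{\left(217 + H\right) \left(H + N\right)}{5}$)
$R{\left(m \right)} = 1292 m$ ($R{\left(m \right)} = 646 \cdot 2 m = 1292 m$)
$\frac{k{\left(-874,-357 \right)}}{R{\left(-683 \right)}} = \frac{\frac{\left(-357\right)^{2}}{5} + \frac{217}{5} \left(-357\right) + \frac{217}{5} \left(-874\right) + \frac{1}{5} \left(-357\right) \left(-874\right)}{1292 \left(-683\right)} = \frac{\frac{1}{5} \cdot 127449 - \frac{77469}{5} - \frac{189658}{5} + \frac{312018}{5}}{-882436} = \left(\frac{127449}{5} - \frac{77469}{5} - \frac{189658}{5} + \frac{312018}{5}\right) \left(- \frac{1}{882436}\right) = 34468 \left(- \frac{1}{882436}\right) = - \frac{8617}{220609}$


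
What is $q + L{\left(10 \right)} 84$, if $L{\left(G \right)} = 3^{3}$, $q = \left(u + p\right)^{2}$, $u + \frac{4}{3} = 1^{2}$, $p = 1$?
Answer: $\frac{20416}{9} \approx 2268.4$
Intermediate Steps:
$u = - \frac{1}{3}$ ($u = - \frac{4}{3} + 1^{2} = - \frac{4}{3} + 1 = - \frac{1}{3} \approx -0.33333$)
$q = \frac{4}{9}$ ($q = \left(- \frac{1}{3} + 1\right)^{2} = \left(\frac{2}{3}\right)^{2} = \frac{4}{9} \approx 0.44444$)
$L{\left(G \right)} = 27$
$q + L{\left(10 \right)} 84 = \frac{4}{9} + 27 \cdot 84 = \frac{4}{9} + 2268 = \frac{20416}{9}$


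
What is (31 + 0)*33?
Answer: 1023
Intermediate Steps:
(31 + 0)*33 = 31*33 = 1023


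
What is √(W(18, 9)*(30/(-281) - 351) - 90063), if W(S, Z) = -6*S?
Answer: 3*I*√457477835/281 ≈ 228.35*I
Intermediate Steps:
√(W(18, 9)*(30/(-281) - 351) - 90063) = √((-6*18)*(30/(-281) - 351) - 90063) = √(-108*(30*(-1/281) - 351) - 90063) = √(-108*(-30/281 - 351) - 90063) = √(-108*(-98661/281) - 90063) = √(10655388/281 - 90063) = √(-14652315/281) = 3*I*√457477835/281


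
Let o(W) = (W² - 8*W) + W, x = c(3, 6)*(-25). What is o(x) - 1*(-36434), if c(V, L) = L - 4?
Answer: 39284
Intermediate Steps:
c(V, L) = -4 + L
x = -50 (x = (-4 + 6)*(-25) = 2*(-25) = -50)
o(W) = W² - 7*W
o(x) - 1*(-36434) = -50*(-7 - 50) - 1*(-36434) = -50*(-57) + 36434 = 2850 + 36434 = 39284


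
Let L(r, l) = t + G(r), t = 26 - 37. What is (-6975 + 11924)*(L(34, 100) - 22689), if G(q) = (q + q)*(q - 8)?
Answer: -103592468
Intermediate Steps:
G(q) = 2*q*(-8 + q) (G(q) = (2*q)*(-8 + q) = 2*q*(-8 + q))
t = -11
L(r, l) = -11 + 2*r*(-8 + r)
(-6975 + 11924)*(L(34, 100) - 22689) = (-6975 + 11924)*((-11 + 2*34*(-8 + 34)) - 22689) = 4949*((-11 + 2*34*26) - 22689) = 4949*((-11 + 1768) - 22689) = 4949*(1757 - 22689) = 4949*(-20932) = -103592468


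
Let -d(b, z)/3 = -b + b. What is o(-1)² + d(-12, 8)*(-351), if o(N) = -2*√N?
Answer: -4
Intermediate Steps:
d(b, z) = 0 (d(b, z) = -3*(-b + b) = -3*0 = 0)
o(-1)² + d(-12, 8)*(-351) = (-2*I)² + 0*(-351) = (-2*I)² + 0 = -4 + 0 = -4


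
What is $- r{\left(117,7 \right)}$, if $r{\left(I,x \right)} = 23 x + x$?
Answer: $-168$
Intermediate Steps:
$r{\left(I,x \right)} = 24 x$
$- r{\left(117,7 \right)} = - 24 \cdot 7 = \left(-1\right) 168 = -168$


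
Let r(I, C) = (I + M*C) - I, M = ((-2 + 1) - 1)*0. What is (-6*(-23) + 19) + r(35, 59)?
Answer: 157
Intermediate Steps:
M = 0 (M = (-1 - 1)*0 = -2*0 = 0)
r(I, C) = 0 (r(I, C) = (I + 0*C) - I = (I + 0) - I = I - I = 0)
(-6*(-23) + 19) + r(35, 59) = (-6*(-23) + 19) + 0 = (138 + 19) + 0 = 157 + 0 = 157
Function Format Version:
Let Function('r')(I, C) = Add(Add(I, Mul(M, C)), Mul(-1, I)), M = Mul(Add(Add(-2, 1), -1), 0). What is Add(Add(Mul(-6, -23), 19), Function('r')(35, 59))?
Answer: 157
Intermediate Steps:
M = 0 (M = Mul(Add(-1, -1), 0) = Mul(-2, 0) = 0)
Function('r')(I, C) = 0 (Function('r')(I, C) = Add(Add(I, Mul(0, C)), Mul(-1, I)) = Add(Add(I, 0), Mul(-1, I)) = Add(I, Mul(-1, I)) = 0)
Add(Add(Mul(-6, -23), 19), Function('r')(35, 59)) = Add(Add(Mul(-6, -23), 19), 0) = Add(Add(138, 19), 0) = Add(157, 0) = 157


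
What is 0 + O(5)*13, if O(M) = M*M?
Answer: 325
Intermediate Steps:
O(M) = M²
0 + O(5)*13 = 0 + 5²*13 = 0 + 25*13 = 0 + 325 = 325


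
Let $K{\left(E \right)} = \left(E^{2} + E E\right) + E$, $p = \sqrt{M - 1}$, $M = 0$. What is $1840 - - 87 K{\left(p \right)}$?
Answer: $1666 + 87 i \approx 1666.0 + 87.0 i$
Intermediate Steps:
$p = i$ ($p = \sqrt{0 - 1} = \sqrt{-1} = i \approx 1.0 i$)
$K{\left(E \right)} = E + 2 E^{2}$ ($K{\left(E \right)} = \left(E^{2} + E^{2}\right) + E = 2 E^{2} + E = E + 2 E^{2}$)
$1840 - - 87 K{\left(p \right)} = 1840 - - 87 i \left(1 + 2 i\right) = 1840 + 87 i \left(1 + 2 i\right)$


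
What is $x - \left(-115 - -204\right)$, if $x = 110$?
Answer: $21$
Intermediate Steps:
$x - \left(-115 - -204\right) = 110 - \left(-115 - -204\right) = 110 - \left(-115 + 204\right) = 110 - 89 = 21$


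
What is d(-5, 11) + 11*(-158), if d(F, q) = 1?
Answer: -1737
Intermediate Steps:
d(-5, 11) + 11*(-158) = 1 + 11*(-158) = 1 - 1738 = -1737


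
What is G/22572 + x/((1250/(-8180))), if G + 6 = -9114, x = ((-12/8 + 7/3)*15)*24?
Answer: -971984/495 ≈ -1963.6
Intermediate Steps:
x = 300 (x = ((-12*⅛ + 7*(⅓))*15)*24 = ((-3/2 + 7/3)*15)*24 = ((⅚)*15)*24 = (25/2)*24 = 300)
G = -9120 (G = -6 - 9114 = -9120)
G/22572 + x/((1250/(-8180))) = -9120/22572 + 300/((1250/(-8180))) = -9120*1/22572 + 300/((1250*(-1/8180))) = -40/99 + 300/(-125/818) = -40/99 + 300*(-818/125) = -40/99 - 9816/5 = -971984/495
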